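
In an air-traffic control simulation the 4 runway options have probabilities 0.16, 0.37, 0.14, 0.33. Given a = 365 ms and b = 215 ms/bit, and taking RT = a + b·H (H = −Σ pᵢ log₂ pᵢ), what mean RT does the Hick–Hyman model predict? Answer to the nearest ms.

769 ms

H = 0.16·log₂(1/0.16) + 0.37·log₂(1/0.37) + 0.14·log₂(1/0.14) + 0.33·log₂(1/0.33) = 1.8787 bits.
RT = 365 + 215 × 1.8787 = 768.92 ms.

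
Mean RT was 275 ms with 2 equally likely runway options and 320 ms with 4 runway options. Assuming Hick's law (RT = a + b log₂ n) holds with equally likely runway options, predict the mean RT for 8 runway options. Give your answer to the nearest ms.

365 ms

Fit slope and intercept:
  b = (320 − 275) / (log₂ 4 − log₂ 2) = 45 / (2 − 1) = 45 ms/bit
  a = 275 − 45 × 1 = 230 ms
Then RT(8) = 230 + 45 × log₂ 8 = 230 + 45 × 3 ≈ 365.000 ms.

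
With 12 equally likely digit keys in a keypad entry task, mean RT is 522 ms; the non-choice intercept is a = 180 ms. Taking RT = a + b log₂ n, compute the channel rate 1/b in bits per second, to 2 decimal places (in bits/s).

Choice component = 522 − 180 = 342 ms over log₂(12) = 3.5850 bits.
b = 342 / 3.5850 = 95.398 ms/bit, so 1/b = 10.482 bits/s.

10.48 bits/s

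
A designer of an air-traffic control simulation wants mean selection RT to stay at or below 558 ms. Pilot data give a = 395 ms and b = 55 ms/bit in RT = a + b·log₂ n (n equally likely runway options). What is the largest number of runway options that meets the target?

Information budget: (558 − 395)/55 = 2.9636 bits, so n ≤ 2^2.9636 = 7.801 → at most 7.

7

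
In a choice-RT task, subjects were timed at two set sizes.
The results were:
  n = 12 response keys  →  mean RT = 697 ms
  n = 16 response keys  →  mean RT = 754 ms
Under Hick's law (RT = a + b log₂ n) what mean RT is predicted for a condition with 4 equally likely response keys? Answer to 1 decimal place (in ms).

479.3 ms

Solve the two-equation system in a and b:
  b = (754 − 697) / (log₂ 16 − log₂ 12) = 57 / (4 − 3.5850) = 137.337 ms/bit
  a = 697 − 137.337 × 3.5850 = 204.652 ms
Then RT(4) = 204.652 + 137.337 × log₂ 4 = 204.652 + 137.337 × 2 ≈ 479.326 ms.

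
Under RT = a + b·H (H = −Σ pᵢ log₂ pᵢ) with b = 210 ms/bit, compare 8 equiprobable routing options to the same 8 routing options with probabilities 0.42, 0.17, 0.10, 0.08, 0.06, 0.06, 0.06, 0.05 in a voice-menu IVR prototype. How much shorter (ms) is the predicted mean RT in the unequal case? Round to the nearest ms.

The RT saving is b·ΔH. Equiprobable H₀ = log₂(8) = 3.0000 bits; with the given probabilities H = 2.5306 bits.
b·(H₀ − H) = 210 × (3.0000 − 2.5306) = 98.57 ms.

99 ms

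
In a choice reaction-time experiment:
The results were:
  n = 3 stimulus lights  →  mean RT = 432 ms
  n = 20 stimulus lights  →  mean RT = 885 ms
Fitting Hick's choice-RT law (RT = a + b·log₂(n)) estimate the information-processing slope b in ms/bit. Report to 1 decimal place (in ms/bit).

165.5 ms/bit

The slope on a log₂ axis is (885 − 432) / (4.3219 − 1.5850) = 165.512 ms/bit.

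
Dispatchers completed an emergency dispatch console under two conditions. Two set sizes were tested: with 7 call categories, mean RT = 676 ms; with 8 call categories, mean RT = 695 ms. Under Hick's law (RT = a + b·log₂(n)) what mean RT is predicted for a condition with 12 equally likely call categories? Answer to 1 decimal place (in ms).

752.7 ms

RT is linear in log₂ n, so two points fix the line:
  b = (695 − 676) / (log₂ 8 − log₂ 7) = 19 / (3 − 2.8074) = 98.627 ms/bit
  a = 676 − 98.627 × 2.8074 = 399.119 ms
Then RT(12) = 399.119 + 98.627 × log₂ 12 = 399.119 + 98.627 × 3.5850 ≈ 752.693 ms.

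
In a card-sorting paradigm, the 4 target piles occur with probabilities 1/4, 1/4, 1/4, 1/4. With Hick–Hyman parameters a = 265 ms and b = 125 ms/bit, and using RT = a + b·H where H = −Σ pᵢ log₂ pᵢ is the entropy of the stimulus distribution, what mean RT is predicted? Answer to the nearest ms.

Each term −pᵢ log₂ pᵢ: 0.25·2 + 0.25·2 + 0.25·2 + 0.25·2; summed, H = 2.000 bits.
Mean RT = a + bH = 265 + 125·2.000 = 515.00 ms.

515 ms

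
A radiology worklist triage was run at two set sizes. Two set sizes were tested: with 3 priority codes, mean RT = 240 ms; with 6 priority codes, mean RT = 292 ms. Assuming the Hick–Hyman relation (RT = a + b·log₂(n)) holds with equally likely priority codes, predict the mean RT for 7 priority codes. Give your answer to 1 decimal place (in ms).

RT is linear in log₂ n, so two points fix the line:
  b = (292 − 240) / (log₂ 6 − log₂ 3) = 52 / (2.5850 − 1.5850) = 52.000 ms/bit
  a = 240 − 52.000 × 1.5850 = 157.582 ms
Then RT(7) = 157.582 + 52.000 × log₂ 7 = 157.582 + 52.000 × 2.8074 ≈ 303.564 ms.

303.6 ms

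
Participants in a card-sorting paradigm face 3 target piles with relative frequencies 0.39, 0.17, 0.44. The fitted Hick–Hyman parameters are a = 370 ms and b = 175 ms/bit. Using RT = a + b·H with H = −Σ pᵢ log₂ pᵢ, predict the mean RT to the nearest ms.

630 ms

H = 0.39·log₂(1/0.39) + 0.17·log₂(1/0.17) + 0.44·log₂(1/0.44) = 1.4855 bits.
RT = 370 + 175 × 1.4855 = 629.97 ms.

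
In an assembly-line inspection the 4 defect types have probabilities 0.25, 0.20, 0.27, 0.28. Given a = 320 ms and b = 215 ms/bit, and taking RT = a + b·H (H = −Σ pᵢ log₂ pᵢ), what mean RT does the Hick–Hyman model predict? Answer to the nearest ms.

748 ms

Entropy contributions −pᵢ log₂ pᵢ: 0.5000, 0.4644, 0.5100, 0.5142; sum H = 1.9886 bits.
RT = a + bH = 320 + 215·1.9886 = 747.55 ms.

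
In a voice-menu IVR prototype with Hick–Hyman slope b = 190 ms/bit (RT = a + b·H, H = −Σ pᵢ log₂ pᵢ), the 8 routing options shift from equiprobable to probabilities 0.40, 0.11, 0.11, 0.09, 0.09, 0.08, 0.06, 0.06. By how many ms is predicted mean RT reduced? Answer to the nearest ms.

Equiprobable entropy H₀ = log₂ 8 = 3.0000 bits.
Skewed entropy H = −Σ pᵢ log₂ pᵢ = 2.6332 bits.
ΔRT = b·(H₀ − H) = 190 × 0.3668 = 69.69 ms.

70 ms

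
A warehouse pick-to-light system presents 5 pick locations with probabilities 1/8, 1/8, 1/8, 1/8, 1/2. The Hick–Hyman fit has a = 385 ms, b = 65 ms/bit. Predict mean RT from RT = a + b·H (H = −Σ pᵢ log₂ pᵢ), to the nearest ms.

H = −Σ pᵢ log₂ pᵢ = 0.125·3 + 0.125·3 + 0.125·3 + 0.125·3 + 0.5·1 = 2.000 bits.
RT = 385 + 65 × 2.000 = 515.00 ms.

515 ms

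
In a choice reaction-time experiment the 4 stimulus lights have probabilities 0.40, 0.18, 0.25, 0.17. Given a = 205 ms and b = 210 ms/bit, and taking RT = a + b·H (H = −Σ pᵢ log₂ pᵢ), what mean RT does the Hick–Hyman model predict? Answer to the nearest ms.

606 ms

H = 0.40·log₂(1/0.40) + 0.18·log₂(1/0.18) + 0.25·log₂(1/0.25) + 0.17·log₂(1/0.17) = 1.9087 bits.
RT = 205 + 210 × 1.9087 = 605.82 ms.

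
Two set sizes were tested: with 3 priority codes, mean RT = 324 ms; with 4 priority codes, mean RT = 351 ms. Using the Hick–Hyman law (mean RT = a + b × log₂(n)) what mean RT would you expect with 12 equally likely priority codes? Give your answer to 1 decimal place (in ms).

454.1 ms

With log₂ n on the abscissa the relation is linear; from the two conditions:
  b = (351 − 324) / (log₂ 4 − log₂ 3) = 27 / (2 − 1.5850) = 65.054 ms/bit
  a = 324 − 65.054 × 1.5850 = 220.891 ms
Then RT(12) = 220.891 + 65.054 × log₂ 12 = 220.891 + 65.054 × 3.5850 ≈ 454.109 ms.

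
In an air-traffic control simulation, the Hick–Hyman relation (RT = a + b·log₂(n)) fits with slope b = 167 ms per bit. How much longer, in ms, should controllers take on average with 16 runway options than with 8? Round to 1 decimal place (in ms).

Only the slope matters, since a is common to both: ΔRT = b·log₂(n₂/n₁).
log₂(16) − log₂(8) = log₂(16/8) = log₂(2) = 1.
ΔRT = 167 × 1.0000 = 167.000 ms.

167.0 ms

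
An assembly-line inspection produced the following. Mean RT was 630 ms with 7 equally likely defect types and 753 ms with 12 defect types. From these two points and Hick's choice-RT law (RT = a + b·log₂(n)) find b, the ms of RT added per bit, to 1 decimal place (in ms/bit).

158.2 ms/bit

Slope: b = (753 − 630) / (log₂ 12 − log₂ 7) = 123/0.7776 = 158.177 ms/bit.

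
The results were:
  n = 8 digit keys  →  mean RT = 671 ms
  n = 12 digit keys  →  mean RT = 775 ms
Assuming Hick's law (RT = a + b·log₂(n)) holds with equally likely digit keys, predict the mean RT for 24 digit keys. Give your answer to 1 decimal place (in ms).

952.8 ms

Solve the two-equation system in a and b:
  b = (775 − 671) / (log₂ 12 − log₂ 8) = 104 / (3.5850 − 3) = 177.789 ms/bit
  a = 671 − 177.789 × 3 = 137.632 ms
Then RT(24) = 137.632 + 177.789 × log₂ 24 = 137.632 + 177.789 × 4.5850 ≈ 952.789 ms.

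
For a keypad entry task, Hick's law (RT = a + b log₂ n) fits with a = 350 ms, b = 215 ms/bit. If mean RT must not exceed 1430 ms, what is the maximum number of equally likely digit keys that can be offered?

215·log₂ n ≤ 1430 − 350 = 1080, giving log₂ n ≤ 5.0233 and n ≤ 32.520. The largest whole number is 32.

32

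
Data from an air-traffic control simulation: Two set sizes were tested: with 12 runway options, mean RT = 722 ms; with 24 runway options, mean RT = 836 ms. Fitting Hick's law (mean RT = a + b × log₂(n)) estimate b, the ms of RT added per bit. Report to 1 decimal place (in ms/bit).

114.0 ms/bit

Slope: b = (836 − 722) / (log₂ 24 − log₂ 12) = 114/1.0000 = 114.000 ms/bit.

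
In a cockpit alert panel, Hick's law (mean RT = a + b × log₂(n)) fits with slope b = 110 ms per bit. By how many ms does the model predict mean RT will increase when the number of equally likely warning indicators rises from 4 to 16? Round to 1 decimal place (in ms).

Only the slope matters, since a is common to both: ΔRT = b·log₂(n₂/n₁).
log₂(16) − log₂(4) = log₂(16/4) = log₂(4) = 2.
ΔRT = 110 × 2.0000 = 220.000 ms.

220.0 ms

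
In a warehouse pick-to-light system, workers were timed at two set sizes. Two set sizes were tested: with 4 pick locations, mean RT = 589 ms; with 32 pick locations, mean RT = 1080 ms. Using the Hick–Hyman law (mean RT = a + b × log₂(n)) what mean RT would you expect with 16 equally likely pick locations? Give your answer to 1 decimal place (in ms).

With log₂ n on the abscissa the relation is linear; from the two conditions:
  b = (1080 − 589) / (log₂ 32 − log₂ 4) = 491 / (5 − 2) = 163.667 ms/bit
  a = 589 − 163.667 × 2 = 261.667 ms
Then RT(16) = 261.667 + 163.667 × log₂ 16 = 261.667 + 163.667 × 4 ≈ 916.333 ms.

916.3 ms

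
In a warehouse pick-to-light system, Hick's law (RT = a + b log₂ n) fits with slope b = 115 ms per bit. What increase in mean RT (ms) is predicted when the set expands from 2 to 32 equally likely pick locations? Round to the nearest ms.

460 ms

The intercept a cancels: ΔRT = b·(log₂ n₂ − log₂ n₁) = b·log₂(n₂/n₁).
log₂(32) − log₂(2) = log₂(32/2) = log₂(16) = 4.
ΔRT = 115 × 4.0000 = 460.000 ms.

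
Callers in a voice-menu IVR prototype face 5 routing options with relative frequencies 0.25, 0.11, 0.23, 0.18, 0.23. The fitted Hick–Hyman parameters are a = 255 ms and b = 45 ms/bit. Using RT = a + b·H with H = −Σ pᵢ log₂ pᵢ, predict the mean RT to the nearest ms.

357 ms

H = 0.25·log₂(1/0.25) + 0.11·log₂(1/0.11) + 0.23·log₂(1/0.23) + 0.18·log₂(1/0.18) + 0.23·log₂(1/0.23) = 2.2709 bits.
RT = 255 + 45 × 2.2709 = 357.19 ms.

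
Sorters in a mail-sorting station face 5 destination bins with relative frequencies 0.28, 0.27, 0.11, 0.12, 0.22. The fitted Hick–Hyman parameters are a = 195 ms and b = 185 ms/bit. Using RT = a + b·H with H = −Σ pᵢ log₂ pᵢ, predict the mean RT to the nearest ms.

Entropy contributions −pᵢ log₂ pᵢ: 0.5142, 0.5100, 0.3503, 0.3671, 0.4806; sum H = 2.2222 bits.
RT = a + bH = 195 + 185·2.2222 = 606.10 ms.

606 ms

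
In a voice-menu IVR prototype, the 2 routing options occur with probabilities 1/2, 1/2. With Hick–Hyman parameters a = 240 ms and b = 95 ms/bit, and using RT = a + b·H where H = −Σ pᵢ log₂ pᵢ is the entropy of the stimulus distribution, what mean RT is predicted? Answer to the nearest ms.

Each term −pᵢ log₂ pᵢ: 0.5·1 + 0.5·1; summed, H = 1.000 bits.
Mean RT = a + bH = 240 + 95·1.000 = 335.00 ms.

335 ms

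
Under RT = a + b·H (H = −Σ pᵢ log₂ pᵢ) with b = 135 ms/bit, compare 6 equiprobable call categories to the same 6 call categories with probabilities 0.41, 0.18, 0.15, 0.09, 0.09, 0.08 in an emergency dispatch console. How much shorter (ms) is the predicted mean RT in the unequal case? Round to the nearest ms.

Equiprobable entropy H₀ = log₂ 6 = 2.5850 bits.
Skewed entropy H = −Σ pᵢ log₂ pᵢ = 2.3001 bits.
ΔRT = b·(H₀ − H) = 135 × 0.2849 = 38.46 ms.

38 ms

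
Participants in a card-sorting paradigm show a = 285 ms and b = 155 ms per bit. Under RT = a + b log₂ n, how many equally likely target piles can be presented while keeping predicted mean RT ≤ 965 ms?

20

Set 285 + 155·log₂ n ≤ 965 → log₂ n ≤ (965 − 285)/155 = 4.3871.
So n ≤ 2^4.3871 = 20.924; the largest integer n is 20.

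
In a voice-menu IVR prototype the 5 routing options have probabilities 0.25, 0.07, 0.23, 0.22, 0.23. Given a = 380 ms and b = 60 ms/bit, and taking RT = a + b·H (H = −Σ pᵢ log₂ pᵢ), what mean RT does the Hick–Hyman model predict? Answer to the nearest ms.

513 ms

H = 0.25·log₂(1/0.25) + 0.07·log₂(1/0.07) + 0.23·log₂(1/0.23) + 0.22·log₂(1/0.22) + 0.23·log₂(1/0.23) = 2.2245 bits.
RT = 380 + 60 × 2.2245 = 513.47 ms.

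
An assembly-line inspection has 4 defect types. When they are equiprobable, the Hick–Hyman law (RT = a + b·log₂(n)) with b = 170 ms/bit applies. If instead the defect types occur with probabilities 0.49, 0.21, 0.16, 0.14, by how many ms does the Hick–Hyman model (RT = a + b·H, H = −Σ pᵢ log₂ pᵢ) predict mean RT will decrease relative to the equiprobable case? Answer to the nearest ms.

34 ms

Equiprobable entropy H₀ = log₂ 4 = 2.0000 bits.
Skewed entropy H = −Σ pᵢ log₂ pᵢ = 1.7972 bits.
ΔRT = b·(H₀ − H) = 170 × 0.2028 = 34.47 ms.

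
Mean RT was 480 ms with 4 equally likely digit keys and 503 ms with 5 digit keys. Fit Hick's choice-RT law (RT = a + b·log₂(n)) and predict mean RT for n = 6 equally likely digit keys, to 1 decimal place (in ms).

521.8 ms

Solve the two-equation system in a and b:
  b = (503 − 480) / (log₂ 5 − log₂ 4) = 23 / (2.3219 − 2) = 71.445 ms/bit
  a = 480 − 71.445 × 2 = 337.111 ms
Then RT(6) = 337.111 + 71.445 × log₂ 6 = 337.111 + 71.445 × 2.5850 ≈ 521.792 ms.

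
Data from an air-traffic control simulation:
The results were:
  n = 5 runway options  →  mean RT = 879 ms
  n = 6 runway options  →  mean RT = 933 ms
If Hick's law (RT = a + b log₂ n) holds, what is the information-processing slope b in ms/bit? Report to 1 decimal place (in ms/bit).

205.3 ms/bit

Slope: b = (933 − 879) / (log₂ 6 − log₂ 5) = 54/0.2630 = 205.296 ms/bit.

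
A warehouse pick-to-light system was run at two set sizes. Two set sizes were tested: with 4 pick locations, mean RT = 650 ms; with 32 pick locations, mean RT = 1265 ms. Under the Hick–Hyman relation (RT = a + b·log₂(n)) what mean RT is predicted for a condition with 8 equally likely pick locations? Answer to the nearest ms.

855 ms

Solve the two-equation system in a and b:
  b = (1265 − 650) / (log₂ 32 − log₂ 4) = 615 / (5 − 2) = 205 ms/bit
  a = 650 − 205 × 2 = 240 ms
Then RT(8) = 240 + 205 × log₂ 8 = 240 + 205 × 3 ≈ 855.000 ms.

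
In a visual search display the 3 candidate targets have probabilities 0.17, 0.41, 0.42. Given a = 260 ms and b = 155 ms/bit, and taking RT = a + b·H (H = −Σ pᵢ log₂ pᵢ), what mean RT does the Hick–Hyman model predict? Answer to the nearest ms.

491 ms

Entropy contributions −pᵢ log₂ pᵢ: 0.4346, 0.5274, 0.5256; sum H = 1.4876 bits.
RT = a + bH = 260 + 155·1.4876 = 490.58 ms.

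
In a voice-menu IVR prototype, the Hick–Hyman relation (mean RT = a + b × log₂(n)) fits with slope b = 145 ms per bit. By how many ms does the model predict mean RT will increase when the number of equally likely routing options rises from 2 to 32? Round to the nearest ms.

580 ms

Only the slope matters, since a is common to both: ΔRT = b·log₂(n₂/n₁).
log₂(32) − log₂(2) = log₂(32/2) = log₂(16) = 4.
ΔRT = 145 × 4.0000 = 580.000 ms.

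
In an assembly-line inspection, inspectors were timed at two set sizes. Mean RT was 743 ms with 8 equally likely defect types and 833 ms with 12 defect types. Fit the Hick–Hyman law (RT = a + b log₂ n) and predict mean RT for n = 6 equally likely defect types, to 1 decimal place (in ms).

679.1 ms

Fit slope and intercept:
  b = (833 − 743) / (log₂ 12 − log₂ 8) = 90 / (3.5850 − 3) = 153.856 ms/bit
  a = 743 − 153.856 × 3 = 281.432 ms
Then RT(6) = 281.432 + 153.856 × log₂ 6 = 281.432 + 153.856 × 2.5850 ≈ 679.144 ms.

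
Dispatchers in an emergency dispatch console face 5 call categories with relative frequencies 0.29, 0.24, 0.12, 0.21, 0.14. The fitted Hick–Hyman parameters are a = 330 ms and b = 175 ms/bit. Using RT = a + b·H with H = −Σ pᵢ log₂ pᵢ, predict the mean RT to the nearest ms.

724 ms

Entropy contributions −pᵢ log₂ pᵢ: 0.5179, 0.4941, 0.3671, 0.4728, 0.3971; sum H = 2.2490 bits.
RT = a + bH = 330 + 175·2.2490 = 723.58 ms.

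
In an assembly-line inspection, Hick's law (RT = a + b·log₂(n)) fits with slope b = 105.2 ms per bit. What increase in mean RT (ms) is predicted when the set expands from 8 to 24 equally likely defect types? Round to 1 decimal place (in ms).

166.7 ms

Only the slope matters, since a is common to both: ΔRT = b·log₂(n₂/n₁).
log₂(24) − log₂(8) = 4.5850 − 3 = 1.5850.
ΔRT = 105.2 × 1.5850 = 166.738 ms.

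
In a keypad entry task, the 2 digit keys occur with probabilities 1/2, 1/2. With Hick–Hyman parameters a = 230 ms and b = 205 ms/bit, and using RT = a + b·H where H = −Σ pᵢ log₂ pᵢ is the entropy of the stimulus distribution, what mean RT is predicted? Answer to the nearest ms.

Each term −pᵢ log₂ pᵢ: 0.5·1 + 0.5·1; summed, H = 1.000 bits.
Mean RT = a + bH = 230 + 205·1.000 = 435.00 ms.

435 ms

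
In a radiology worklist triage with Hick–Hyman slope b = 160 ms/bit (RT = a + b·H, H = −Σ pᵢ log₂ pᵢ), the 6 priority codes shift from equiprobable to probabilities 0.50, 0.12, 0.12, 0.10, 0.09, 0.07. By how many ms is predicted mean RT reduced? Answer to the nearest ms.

70 ms

The RT saving is b·ΔH. Equiprobable H₀ = log₂(6) = 2.5850 bits; with the given probabilities H = 2.1475 bits.
b·(H₀ − H) = 160 × (2.5850 − 2.1475) = 69.99 ms.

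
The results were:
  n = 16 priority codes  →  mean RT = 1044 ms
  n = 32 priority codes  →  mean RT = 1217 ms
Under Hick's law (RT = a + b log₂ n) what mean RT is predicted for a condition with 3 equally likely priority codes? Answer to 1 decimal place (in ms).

626.2 ms

Solve the two-equation system in a and b:
  b = (1217 − 1044) / (log₂ 32 − log₂ 16) = 173 / (5 − 4) = 173.000 ms/bit
  a = 1044 − 173.000 × 4 = 352.000 ms
Then RT(3) = 352.000 + 173.000 × log₂ 3 = 352.000 + 173.000 × 1.5850 ≈ 626.199 ms.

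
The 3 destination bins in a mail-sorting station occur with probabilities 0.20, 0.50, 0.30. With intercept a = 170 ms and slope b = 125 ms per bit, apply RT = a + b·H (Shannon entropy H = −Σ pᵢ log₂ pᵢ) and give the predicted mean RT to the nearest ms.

356 ms

H = 0.20·log₂(1/0.20) + 0.50·log₂(1/0.50) + 0.30·log₂(1/0.30) = 1.4855 bits.
RT = 170 + 125 × 1.4855 = 355.68 ms.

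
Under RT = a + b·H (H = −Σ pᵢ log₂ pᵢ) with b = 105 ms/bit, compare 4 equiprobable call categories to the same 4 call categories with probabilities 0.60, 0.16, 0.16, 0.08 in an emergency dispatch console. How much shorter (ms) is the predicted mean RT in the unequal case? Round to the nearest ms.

The RT saving is b·ΔH. Equiprobable H₀ = log₂(4) = 2.0000 bits; with the given probabilities H = 1.5797 bits.
b·(H₀ − H) = 105 × (2.0000 − 1.5797) = 44.13 ms.

44 ms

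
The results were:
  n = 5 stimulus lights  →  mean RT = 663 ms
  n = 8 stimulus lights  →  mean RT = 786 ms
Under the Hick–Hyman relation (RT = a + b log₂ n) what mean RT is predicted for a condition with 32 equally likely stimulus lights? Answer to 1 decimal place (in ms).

With log₂ n on the abscissa the relation is linear; from the two conditions:
  b = (786 − 663) / (log₂ 8 − log₂ 5) = 123 / (3 − 2.3219) = 181.397 ms/bit
  a = 663 − 181.397 × 2.3219 = 241.810 ms
Then RT(32) = 241.810 + 181.397 × log₂ 32 = 241.810 + 181.397 × 5 ≈ 1148.793 ms.

1148.8 ms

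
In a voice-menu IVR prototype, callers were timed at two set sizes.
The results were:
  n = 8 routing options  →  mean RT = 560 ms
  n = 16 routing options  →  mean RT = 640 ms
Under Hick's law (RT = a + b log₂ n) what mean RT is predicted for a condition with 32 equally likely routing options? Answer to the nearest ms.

720 ms

Solve the two-equation system in a and b:
  b = (640 − 560) / (log₂ 16 − log₂ 8) = 80 / (4 − 3) = 80 ms/bit
  a = 560 − 80 × 3 = 320 ms
Then RT(32) = 320 + 80 × log₂ 32 = 320 + 80 × 5 ≈ 720.000 ms.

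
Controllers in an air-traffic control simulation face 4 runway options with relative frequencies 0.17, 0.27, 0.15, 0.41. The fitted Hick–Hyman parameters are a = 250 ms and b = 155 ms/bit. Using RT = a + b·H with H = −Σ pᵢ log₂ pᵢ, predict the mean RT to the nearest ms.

542 ms

Entropy contributions −pᵢ log₂ pᵢ: 0.4346, 0.5100, 0.4105, 0.5274; sum H = 1.8825 bits.
RT = a + bH = 250 + 155·1.8825 = 541.79 ms.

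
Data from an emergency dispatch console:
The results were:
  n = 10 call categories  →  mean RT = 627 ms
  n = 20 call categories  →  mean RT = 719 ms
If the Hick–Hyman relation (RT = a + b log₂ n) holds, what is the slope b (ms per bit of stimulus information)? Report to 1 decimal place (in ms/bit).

b = (RT₂ − RT₁)/(log₂ n₂ − log₂ n₁) = (719 − 627)/(4.3219 − 3.3219) = 92.000 ms/bit.

92.0 ms/bit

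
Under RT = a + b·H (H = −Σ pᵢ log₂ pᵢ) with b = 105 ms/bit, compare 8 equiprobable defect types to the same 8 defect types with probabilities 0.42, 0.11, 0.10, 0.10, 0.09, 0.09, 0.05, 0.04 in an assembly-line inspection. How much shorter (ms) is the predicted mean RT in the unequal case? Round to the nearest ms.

The RT saving is b·ΔH. Equiprobable H₀ = log₂(8) = 3.0000 bits; with the given probabilities H = 2.5675 bits.
b·(H₀ − H) = 105 × (3.0000 − 2.5675) = 45.41 ms.

45 ms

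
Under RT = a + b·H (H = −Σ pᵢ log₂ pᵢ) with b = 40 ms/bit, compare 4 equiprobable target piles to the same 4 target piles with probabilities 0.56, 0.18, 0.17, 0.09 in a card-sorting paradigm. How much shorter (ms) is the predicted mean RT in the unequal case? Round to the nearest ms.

The RT saving is b·ΔH. Equiprobable H₀ = log₂(4) = 2.0000 bits; with the given probabilities H = 1.6610 bits.
b·(H₀ − H) = 40 × (2.0000 − 1.6610) = 13.56 ms.

14 ms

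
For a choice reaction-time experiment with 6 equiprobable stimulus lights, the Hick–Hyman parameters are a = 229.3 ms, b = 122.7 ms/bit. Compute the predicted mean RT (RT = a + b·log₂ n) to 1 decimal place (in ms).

log₂(6) = 2.5850 bits, so RT = 229.3 + 122.7 × 2.5850 ≈ 546.475 ms.

546.5 ms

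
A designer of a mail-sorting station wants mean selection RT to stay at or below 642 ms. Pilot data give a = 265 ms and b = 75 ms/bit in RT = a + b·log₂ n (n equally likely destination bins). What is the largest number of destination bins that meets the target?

32

75·log₂ n ≤ 642 − 265 = 377, giving log₂ n ≤ 5.0267 and n ≤ 32.597. The largest whole number is 32.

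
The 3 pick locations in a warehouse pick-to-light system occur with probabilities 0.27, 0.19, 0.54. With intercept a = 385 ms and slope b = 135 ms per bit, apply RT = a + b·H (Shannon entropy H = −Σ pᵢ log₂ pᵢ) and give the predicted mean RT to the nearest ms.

H = 0.27·log₂(1/0.27) + 0.19·log₂(1/0.19) + 0.54·log₂(1/0.54) = 1.4453 bits.
RT = 385 + 135 × 1.4453 = 580.11 ms.

580 ms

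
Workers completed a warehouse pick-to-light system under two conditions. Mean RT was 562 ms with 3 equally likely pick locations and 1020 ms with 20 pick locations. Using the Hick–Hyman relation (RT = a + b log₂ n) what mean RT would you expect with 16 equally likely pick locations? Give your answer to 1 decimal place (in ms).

RT is linear in log₂ n, so two points fix the line:
  b = (1020 − 562) / (log₂ 20 − log₂ 3) = 458 / (4.3219 − 1.5850) = 167.339 ms/bit
  a = 562 − 167.339 × 1.5850 = 296.775 ms
Then RT(16) = 296.775 + 167.339 × log₂ 16 = 296.775 + 167.339 × 4 ≈ 966.129 ms.

966.1 ms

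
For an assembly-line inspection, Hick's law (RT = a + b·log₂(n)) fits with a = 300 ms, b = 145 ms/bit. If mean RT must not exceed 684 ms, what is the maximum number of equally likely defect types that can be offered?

6

145·log₂ n ≤ 684 − 300 = 384, giving log₂ n ≤ 2.6483 and n ≤ 6.269. The largest whole number is 6.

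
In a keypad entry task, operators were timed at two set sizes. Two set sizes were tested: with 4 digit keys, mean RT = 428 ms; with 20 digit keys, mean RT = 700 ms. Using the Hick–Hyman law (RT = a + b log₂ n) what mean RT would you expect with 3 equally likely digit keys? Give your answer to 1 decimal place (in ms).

RT is linear in log₂ n, so two points fix the line:
  b = (700 − 428) / (log₂ 20 − log₂ 4) = 272 / (4.3219 − 2) = 117.144 ms/bit
  a = 428 − 117.144 × 2 = 193.712 ms
Then RT(3) = 193.712 + 117.144 × log₂ 3 = 193.712 + 117.144 × 1.5850 ≈ 379.381 ms.

379.4 ms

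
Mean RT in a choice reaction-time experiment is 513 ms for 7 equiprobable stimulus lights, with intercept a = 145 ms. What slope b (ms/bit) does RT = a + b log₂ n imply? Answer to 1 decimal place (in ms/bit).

log₂(7) = 2.8074 bits.
b = (RT − a)/log₂ n = (513 − 145) / 2.8074 = 131.084 ms/bit.

131.1 ms/bit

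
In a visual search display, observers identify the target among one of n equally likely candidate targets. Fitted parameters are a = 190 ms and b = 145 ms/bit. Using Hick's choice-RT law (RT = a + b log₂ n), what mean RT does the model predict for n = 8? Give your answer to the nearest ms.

log₂(8) = 3 bits, so RT = 190 + 145 × 3 ≈ 625.000 ms.

625 ms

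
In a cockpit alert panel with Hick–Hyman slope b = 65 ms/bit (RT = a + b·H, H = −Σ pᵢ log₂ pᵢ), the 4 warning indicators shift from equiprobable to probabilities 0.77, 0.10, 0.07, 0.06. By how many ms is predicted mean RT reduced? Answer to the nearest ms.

56 ms

Equiprobable entropy H₀ = log₂ 4 = 2.0000 bits.
Skewed entropy H = −Σ pᵢ log₂ pᵢ = 1.1346 bits.
ΔRT = b·(H₀ − H) = 65 × 0.8654 = 56.25 ms.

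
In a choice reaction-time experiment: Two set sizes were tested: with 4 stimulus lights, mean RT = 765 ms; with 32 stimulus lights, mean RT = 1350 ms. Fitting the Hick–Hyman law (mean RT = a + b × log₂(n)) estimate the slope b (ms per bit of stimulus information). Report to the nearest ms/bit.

195 ms/bit

b = (RT₂ − RT₁)/(log₂ n₂ − log₂ n₁) = (1350 − 765)/(5 − 2) = 195 ms/bit.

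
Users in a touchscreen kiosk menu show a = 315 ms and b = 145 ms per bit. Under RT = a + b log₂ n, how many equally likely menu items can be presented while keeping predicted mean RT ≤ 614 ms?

145·log₂ n ≤ 614 − 315 = 299, giving log₂ n ≤ 2.0621 and n ≤ 4.176. The largest whole number is 4.

4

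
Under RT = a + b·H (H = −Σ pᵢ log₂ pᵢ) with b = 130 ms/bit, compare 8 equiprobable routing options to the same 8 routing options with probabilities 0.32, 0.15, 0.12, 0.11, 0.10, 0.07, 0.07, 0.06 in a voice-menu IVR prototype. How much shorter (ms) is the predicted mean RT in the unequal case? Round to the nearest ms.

30 ms

The RT saving is b·ΔH. Equiprobable H₀ = log₂(8) = 3.0000 bits; with the given probabilities H = 2.7668 bits.
b·(H₀ − H) = 130 × (3.0000 − 2.7668) = 30.32 ms.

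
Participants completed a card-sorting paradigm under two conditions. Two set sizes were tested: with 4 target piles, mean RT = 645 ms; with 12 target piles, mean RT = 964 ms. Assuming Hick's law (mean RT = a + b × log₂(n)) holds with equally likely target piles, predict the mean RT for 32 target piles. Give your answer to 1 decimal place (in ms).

1248.8 ms

RT is linear in log₂ n, so two points fix the line:
  b = (964 − 645) / (log₂ 12 − log₂ 4) = 319 / (3.5850 − 2) = 201.267 ms/bit
  a = 645 − 201.267 × 2 = 242.467 ms
Then RT(32) = 242.467 + 201.267 × log₂ 32 = 242.467 + 201.267 × 5 ≈ 1248.800 ms.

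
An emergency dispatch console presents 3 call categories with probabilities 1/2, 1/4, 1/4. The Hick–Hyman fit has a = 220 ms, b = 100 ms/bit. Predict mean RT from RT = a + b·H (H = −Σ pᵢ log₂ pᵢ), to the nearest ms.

370 ms

H = −Σ pᵢ log₂ pᵢ = 0.5·1 + 0.25·2 + 0.25·2 = 1.500 bits.
RT = 220 + 100 × 1.500 = 370.00 ms.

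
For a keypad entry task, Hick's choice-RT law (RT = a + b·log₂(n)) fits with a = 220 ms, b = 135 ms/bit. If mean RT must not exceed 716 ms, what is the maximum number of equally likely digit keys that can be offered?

12

Set 220 + 135·log₂ n ≤ 716 → log₂ n ≤ (716 − 220)/135 = 3.6741.
So n ≤ 2^3.6741 = 12.765; the largest integer n is 12.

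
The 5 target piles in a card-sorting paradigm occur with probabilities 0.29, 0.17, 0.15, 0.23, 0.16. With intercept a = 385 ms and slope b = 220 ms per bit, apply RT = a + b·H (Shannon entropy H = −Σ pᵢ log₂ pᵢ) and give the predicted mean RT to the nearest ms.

885 ms

H = 0.29·log₂(1/0.29) + 0.17·log₂(1/0.17) + 0.15·log₂(1/0.15) + 0.23·log₂(1/0.23) + 0.16·log₂(1/0.16) = 2.2737 bits.
RT = 385 + 220 × 2.2737 = 885.22 ms.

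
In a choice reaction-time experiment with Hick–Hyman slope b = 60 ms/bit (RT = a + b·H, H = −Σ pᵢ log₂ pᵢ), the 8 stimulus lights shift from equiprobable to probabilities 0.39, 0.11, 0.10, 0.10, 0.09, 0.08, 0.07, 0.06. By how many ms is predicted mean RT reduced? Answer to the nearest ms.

Equiprobable entropy H₀ = log₂ 8 = 3.0000 bits.
Skewed entropy H = −Σ pᵢ log₂ pᵢ = 2.6607 bits.
ΔRT = b·(H₀ − H) = 60 × 0.3393 = 20.36 ms.

20 ms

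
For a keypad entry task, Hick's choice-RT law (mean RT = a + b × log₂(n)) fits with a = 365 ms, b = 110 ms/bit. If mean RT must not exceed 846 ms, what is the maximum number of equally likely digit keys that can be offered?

Information budget: (846 − 365)/110 = 4.3727 bits, so n ≤ 2^4.3727 = 20.717 → at most 20.

20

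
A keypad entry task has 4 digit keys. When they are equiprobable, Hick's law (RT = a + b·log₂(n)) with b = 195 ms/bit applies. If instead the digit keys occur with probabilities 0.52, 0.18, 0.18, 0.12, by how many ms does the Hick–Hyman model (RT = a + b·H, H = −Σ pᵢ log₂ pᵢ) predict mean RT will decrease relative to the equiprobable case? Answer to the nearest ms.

49 ms

Equiprobable entropy H₀ = log₂ 4 = 2.0000 bits.
Skewed entropy H = −Σ pᵢ log₂ pᵢ = 1.7483 bits.
ΔRT = b·(H₀ − H) = 195 × 0.2517 = 49.09 ms.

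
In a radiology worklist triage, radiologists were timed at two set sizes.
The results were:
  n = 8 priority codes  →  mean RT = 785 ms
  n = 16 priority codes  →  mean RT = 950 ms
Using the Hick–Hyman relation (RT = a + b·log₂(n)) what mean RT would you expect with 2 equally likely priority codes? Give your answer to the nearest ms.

455 ms

With log₂ n on the abscissa the relation is linear; from the two conditions:
  b = (950 − 785) / (log₂ 16 − log₂ 8) = 165 / (4 − 3) = 165 ms/bit
  a = 785 − 165 × 3 = 290 ms
Then RT(2) = 290 + 165 × log₂ 2 = 290 + 165 × 1 ≈ 455.000 ms.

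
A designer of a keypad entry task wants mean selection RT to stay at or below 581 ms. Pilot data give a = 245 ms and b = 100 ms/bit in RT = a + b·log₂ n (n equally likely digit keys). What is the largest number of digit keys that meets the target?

Set 245 + 100·log₂ n ≤ 581 → log₂ n ≤ (581 − 245)/100 = 3.3600.
So n ≤ 2^3.3600 = 10.267; the largest integer n is 10.

10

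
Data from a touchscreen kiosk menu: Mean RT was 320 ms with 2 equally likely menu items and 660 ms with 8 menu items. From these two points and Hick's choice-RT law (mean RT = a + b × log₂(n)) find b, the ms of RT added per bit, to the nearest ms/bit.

170 ms/bit

The slope on a log₂ axis is (660 − 320) / (3 − 1) = 170 ms/bit.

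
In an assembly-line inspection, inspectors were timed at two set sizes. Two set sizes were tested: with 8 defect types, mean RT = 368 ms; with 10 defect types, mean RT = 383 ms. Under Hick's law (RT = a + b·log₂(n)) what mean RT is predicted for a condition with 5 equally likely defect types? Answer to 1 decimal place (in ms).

RT is linear in log₂ n, so two points fix the line:
  b = (383 − 368) / (log₂ 10 − log₂ 8) = 15 / (3.3219 − 3) = 46.594 ms/bit
  a = 368 − 46.594 × 3 = 228.217 ms
Then RT(5) = 228.217 + 46.594 × log₂ 5 = 228.217 + 46.594 × 2.3219 ≈ 336.406 ms.

336.4 ms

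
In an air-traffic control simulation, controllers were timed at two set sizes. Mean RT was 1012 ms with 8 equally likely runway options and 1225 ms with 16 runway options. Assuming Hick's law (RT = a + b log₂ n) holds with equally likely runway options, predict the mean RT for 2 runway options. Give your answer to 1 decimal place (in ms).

Solve the two-equation system in a and b:
  b = (1225 − 1012) / (log₂ 16 − log₂ 8) = 213 / (4 − 3) = 213.000 ms/bit
  a = 1012 − 213.000 × 3 = 373.000 ms
Then RT(2) = 373.000 + 213.000 × log₂ 2 = 373.000 + 213.000 × 1 ≈ 586.000 ms.

586.0 ms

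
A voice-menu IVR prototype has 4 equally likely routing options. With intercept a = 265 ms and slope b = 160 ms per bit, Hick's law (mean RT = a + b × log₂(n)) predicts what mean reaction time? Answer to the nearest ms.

log₂(4) = 2 bits, so RT = 265 + 160 × 2 ≈ 585.000 ms.

585 ms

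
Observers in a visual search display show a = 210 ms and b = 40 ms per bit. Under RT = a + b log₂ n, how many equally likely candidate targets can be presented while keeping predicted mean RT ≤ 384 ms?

20

40·log₂ n ≤ 384 − 210 = 174, giving log₂ n ≤ 4.3500 and n ≤ 20.393. The largest whole number is 20.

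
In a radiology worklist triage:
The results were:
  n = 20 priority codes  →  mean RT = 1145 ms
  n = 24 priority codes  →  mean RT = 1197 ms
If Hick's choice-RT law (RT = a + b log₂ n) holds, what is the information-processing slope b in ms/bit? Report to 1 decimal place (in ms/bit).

b = (RT₂ − RT₁)/(log₂ n₂ − log₂ n₁) = (1197 − 1145)/(4.5850 − 4.3219) = 197.693 ms/bit.

197.7 ms/bit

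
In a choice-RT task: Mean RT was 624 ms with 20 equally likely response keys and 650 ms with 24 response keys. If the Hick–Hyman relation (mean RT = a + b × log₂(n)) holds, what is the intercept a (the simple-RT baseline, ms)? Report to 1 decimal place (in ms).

196.8 ms

The slope on a log₂ axis is (650 − 624) / (4.5850 − 4.3219) = 98.846 ms/bit.
Intercept: a = 624 − 98.846·log₂(20) = 196.793 ms.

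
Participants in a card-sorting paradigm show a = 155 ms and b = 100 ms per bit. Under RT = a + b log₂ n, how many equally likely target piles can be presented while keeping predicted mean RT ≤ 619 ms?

24

Set 155 + 100·log₂ n ≤ 619 → log₂ n ≤ (619 − 155)/100 = 4.6400.
So n ≤ 2^4.6400 = 24.933; the largest integer n is 24.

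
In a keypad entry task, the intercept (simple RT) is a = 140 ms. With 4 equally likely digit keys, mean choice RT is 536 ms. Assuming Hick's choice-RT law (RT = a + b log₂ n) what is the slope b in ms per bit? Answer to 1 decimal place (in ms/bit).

198.0 ms/bit

4 alternatives carry log₂ 4 = 2 bits; the choice cost is 536 − 140 = 396 ms, so b = 396/2 = 198.000 ms/bit.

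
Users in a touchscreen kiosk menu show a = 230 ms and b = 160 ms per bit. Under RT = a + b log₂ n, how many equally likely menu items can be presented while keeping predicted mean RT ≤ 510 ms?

3

Set 230 + 160·log₂ n ≤ 510 → log₂ n ≤ (510 − 230)/160 = 1.7500.
So n ≤ 2^1.7500 = 3.364; the largest integer n is 3.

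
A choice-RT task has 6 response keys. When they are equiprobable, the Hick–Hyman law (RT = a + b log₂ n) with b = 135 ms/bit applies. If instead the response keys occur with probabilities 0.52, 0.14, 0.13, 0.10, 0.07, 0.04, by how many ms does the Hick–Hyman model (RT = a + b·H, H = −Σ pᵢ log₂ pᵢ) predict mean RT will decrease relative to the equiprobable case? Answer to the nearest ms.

71 ms

The RT saving is b·ΔH. Equiprobable H₀ = log₂(6) = 2.5850 bits; with the given probabilities H = 2.0568 bits.
b·(H₀ − H) = 135 × (2.5850 − 2.0568) = 71.30 ms.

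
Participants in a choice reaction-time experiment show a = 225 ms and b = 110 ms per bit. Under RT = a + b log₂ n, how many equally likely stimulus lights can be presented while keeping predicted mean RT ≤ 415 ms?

3

Set 225 + 110·log₂ n ≤ 415 → log₂ n ≤ (415 − 225)/110 = 1.7273.
So n ≤ 2^1.7273 = 3.311; the largest integer n is 3.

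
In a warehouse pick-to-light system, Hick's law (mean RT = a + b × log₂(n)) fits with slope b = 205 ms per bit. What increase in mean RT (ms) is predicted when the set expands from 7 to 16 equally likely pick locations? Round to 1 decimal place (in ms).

244.5 ms

ΔRT = (a + b log₂ n₂) − (a + b log₂ n₁) = b·(log₂ n₂ − log₂ n₁).
log₂(16) − log₂(7) = 4 − 2.8074 = 1.1926.
ΔRT = 205 × 1.1926 = 244.492 ms.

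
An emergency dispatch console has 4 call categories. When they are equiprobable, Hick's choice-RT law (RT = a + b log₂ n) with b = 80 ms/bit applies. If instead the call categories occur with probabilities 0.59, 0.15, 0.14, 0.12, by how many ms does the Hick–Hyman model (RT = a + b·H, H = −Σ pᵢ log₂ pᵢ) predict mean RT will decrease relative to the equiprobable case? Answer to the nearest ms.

The RT saving is b·ΔH. Equiprobable H₀ = log₂(4) = 2.0000 bits; with the given probabilities H = 1.6238 bits.
b·(H₀ − H) = 80 × (2.0000 − 1.6238) = 30.09 ms.

30 ms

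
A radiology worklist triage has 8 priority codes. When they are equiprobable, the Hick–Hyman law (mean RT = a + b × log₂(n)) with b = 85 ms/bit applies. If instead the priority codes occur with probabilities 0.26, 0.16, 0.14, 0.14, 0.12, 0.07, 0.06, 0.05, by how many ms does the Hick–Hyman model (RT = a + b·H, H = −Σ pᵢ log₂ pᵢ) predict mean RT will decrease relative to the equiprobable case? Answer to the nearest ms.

The RT saving is b·ΔH. Equiprobable H₀ = log₂(8) = 3.0000 bits; with the given probabilities H = 2.8178 bits.
b·(H₀ − H) = 85 × (3.0000 − 2.8178) = 15.49 ms.

15 ms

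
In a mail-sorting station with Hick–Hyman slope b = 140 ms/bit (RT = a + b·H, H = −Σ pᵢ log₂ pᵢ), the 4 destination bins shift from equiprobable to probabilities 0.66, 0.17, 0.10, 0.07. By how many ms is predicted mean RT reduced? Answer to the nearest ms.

Equiprobable entropy H₀ = log₂ 4 = 2.0000 bits.
Skewed entropy H = −Σ pᵢ log₂ pᵢ = 1.4310 bits.
ΔRT = b·(H₀ − H) = 140 × 0.5690 = 79.66 ms.

80 ms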